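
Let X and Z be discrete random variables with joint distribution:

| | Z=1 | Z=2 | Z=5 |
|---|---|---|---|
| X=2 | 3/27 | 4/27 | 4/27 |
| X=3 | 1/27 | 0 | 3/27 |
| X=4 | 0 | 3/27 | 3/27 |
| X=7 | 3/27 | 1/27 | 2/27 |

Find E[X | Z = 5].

P(Z = 5) = 4/9.
Σ X·P over the event = 2·(4/27) + 3·(3/27) + 4·(3/27) + 7·(2/27) = 43/27.
E[X | Z = 5] = (43/27) / (4/9) = 43/12.

43/12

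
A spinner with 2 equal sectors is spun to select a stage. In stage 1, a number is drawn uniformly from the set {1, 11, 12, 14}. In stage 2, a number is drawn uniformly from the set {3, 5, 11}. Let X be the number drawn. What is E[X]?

95/12

E[X | stage 1] = (1+11+12+14)/4 = 19/2.
E[X | stage 2] = (3+5+11)/3 = 19/3.
By the law of total expectation,
E[X] = (1/2)·(19/2) + (1/2)·(19/3) = 95/12.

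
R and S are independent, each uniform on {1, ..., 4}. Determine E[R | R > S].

10/3

Outcomes with R > S: (2,1), (3,1), (3,2), (4,1), (4,2), (4,3), each with probability 1/16.
E[R | R > S] = (2 + 3 + 3 + 4 + 4 + 4) / 6 = 10/3.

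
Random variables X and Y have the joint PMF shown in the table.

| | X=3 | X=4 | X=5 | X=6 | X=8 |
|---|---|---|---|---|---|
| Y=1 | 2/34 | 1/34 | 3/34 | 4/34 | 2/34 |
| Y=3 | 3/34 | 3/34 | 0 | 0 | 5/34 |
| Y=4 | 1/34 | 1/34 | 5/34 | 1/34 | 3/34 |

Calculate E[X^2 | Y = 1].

127/4

P(Y = 1) = 6/17.
Σ X^2·P over the event = 9·(2/34) + 16·(1/34) + 25·(3/34) + 36·(4/34) + 64·(2/34) = 381/34.
E[X^2 | Y = 1] = (381/34) / (6/17) = 127/4.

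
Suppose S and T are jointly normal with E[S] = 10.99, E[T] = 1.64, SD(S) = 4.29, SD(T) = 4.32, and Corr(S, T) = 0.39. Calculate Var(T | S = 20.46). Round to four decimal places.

The conditional variance in a bivariate normal is σ_T²(1 − ρ²), independent of x.
Var(T | S=20.46) = (4.32)²·(1 − (0.39)²) = 18.6624·0.8479 = 15.8238.

15.8238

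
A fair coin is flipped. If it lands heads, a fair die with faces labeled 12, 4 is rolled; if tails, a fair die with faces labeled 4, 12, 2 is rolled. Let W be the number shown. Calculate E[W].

E[W | heads] = (12+4)/2 = 8.
E[W | tails] = (4+12+2)/3 = 6.
E[W] = (1/2)·(8) + (1/2)·(6) = 7.

7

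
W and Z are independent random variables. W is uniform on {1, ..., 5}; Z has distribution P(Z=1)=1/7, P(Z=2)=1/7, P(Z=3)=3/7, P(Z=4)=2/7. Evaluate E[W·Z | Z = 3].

9

P(Z = 3) = 3/7.
Summing WZ·P(x,y) over outcomes with Z = 3 gives 27/7.
E[W·Z | Z = 3] = (27/7) / (3/7) = 9.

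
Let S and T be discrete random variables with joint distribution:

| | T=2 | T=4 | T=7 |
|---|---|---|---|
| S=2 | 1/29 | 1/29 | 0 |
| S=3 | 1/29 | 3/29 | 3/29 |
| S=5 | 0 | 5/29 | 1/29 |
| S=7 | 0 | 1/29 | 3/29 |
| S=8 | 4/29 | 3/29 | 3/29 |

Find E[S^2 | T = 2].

P(T = 2) = 6/29.
Summing S^2·P(S=x,T=y) over the conditioning event gives 269/29.
E[S^2 | T = 2] = (269/29) / (6/29) = 269/6.

269/6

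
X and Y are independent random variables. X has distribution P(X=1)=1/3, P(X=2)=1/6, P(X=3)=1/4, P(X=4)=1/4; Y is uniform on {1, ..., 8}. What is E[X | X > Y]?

58/17

P(X > Y) = 17/96.
Summing X·P(x,y) over outcomes with X > Y gives 29/48.
E[X | X > Y] = (29/48) / (17/96) = 58/17.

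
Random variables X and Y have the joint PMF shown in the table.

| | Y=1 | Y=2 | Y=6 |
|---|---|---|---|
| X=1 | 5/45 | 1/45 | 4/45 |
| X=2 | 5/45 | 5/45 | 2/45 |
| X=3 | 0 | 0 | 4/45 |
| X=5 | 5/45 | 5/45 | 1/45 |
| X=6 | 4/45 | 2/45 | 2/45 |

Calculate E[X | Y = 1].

P(Y = 1) = 19/45.
Σ X·P over the event = 1·(5/45) + 2·(5/45) + 5·(5/45) + 6·(4/45) = 64/45.
E[X | Y = 1] = (64/45) / (19/45) = 64/19.

64/19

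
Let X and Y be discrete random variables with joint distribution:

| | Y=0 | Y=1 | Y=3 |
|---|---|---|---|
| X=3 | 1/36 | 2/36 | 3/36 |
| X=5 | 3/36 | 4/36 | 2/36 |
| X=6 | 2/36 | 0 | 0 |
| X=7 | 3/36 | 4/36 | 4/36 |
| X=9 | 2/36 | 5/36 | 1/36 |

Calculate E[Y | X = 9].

1

P(X = 9) = 2/9.
Σ Y·P over the event = 0·(2/36) + 1·(5/36) + 3·(1/36) = 2/9.
E[Y | X = 9] = (2/9) / (2/9) = 1.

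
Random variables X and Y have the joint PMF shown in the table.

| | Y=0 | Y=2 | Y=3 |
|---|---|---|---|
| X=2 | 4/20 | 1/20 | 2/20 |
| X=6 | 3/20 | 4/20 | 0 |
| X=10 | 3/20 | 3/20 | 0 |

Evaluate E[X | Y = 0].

28/5

P(Y = 0) = 1/2.
Σ X·P over the event = 2·(4/20) + 6·(3/20) + 10·(3/20) = 14/5.
E[X | Y = 0] = (14/5) / (1/2) = 28/5.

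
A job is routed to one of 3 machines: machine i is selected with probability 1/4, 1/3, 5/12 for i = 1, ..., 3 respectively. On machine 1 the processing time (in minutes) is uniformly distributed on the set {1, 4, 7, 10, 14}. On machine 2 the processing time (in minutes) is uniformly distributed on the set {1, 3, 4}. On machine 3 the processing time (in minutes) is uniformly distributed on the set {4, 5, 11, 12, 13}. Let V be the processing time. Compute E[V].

1159/180

E[V | machine 1] = (1+4+7+10+14)/5 = 36/5.
E[V | machine 2] = (1+3+4)/3 = 8/3.
E[V | machine 3] = (4+5+11+12+13)/5 = 9.
E[V] = (1/4)·(36/5) + (1/3)·(8/3) + (5/12)·(9) = 1159/180.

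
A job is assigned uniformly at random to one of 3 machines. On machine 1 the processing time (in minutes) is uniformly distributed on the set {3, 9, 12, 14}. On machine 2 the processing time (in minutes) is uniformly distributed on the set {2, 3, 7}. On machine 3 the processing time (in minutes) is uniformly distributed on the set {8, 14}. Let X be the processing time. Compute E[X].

E[X | machine 1] = (3+9+12+14)/4 = 19/2.
E[X | machine 2] = (2+3+7)/3 = 4.
E[X | machine 3] = (8+14)/2 = 11.
E[X] = (1/3)·(19/2) + (1/3)·(4) + (1/3)·(11) = 49/6.

49/6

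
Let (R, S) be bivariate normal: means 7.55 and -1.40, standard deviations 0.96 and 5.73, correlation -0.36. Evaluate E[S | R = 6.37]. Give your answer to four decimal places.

1.1355

E[S | R=x] = μ_S + ρ(σ_S/σ_R)(x − μ_R) for jointly normal variables.
E[S | R=6.37] = -1.40 + (-0.36)·(5.73/0.96)·(6.37 − (7.55)) = -1.40 + (-2.14875)·(-1.18) = 1.1355.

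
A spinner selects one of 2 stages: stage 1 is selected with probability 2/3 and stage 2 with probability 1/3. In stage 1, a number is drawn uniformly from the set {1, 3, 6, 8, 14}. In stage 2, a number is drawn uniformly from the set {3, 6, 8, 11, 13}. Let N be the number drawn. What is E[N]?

7

E[N | stage 1] = (1+3+6+8+14)/5 = 32/5.
E[N | stage 2] = (3+6+8+11+13)/5 = 41/5.
E[N] = (2/3)·(32/5) + (1/3)·(41/5) = 7.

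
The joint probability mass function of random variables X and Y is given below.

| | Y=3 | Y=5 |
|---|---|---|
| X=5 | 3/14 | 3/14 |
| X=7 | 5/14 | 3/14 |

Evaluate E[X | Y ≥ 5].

6

P(Y ≥ 5) = 3/7.
Σ X·P over the event = 5·(3/14) + 7·(3/14) = 18/7.
E[X | Y ≥ 5] = (18/7) / (3/7) = 6.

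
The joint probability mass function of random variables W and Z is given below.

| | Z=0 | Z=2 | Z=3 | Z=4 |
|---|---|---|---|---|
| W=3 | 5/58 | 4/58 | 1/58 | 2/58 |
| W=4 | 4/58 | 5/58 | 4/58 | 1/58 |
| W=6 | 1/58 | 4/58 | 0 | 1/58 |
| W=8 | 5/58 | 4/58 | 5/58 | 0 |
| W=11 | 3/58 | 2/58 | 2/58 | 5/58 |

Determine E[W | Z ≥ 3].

152/21

P(Z ≥ 3) = 21/58.
Σ W·P over the event = 3·(1/58) + 3·(2/58) + 4·(4/58) + 4·(1/58) + 6·(1/58) + 8·(5/58) + 11·(2/58) + 11·(5/58) = 76/29.
E[W | Z ≥ 3] = (76/29) / (21/58) = 152/21.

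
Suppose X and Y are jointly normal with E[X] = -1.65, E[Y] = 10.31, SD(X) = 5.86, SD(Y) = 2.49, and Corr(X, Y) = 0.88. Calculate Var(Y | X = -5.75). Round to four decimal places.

The conditional variance in a bivariate normal is σ_Y²(1 − ρ²), independent of x.
Var(Y | X=-5.75) = (2.49)²·(1 − (0.88)²) = 6.2001·0.2256 = 1.3987.

1.3987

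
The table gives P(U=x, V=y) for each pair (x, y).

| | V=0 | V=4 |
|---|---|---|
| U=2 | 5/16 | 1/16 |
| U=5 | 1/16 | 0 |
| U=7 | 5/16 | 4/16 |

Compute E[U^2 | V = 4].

P(V = 4) = 5/16.
Σ U^2·P over the event = 4·(1/16) + 49·(4/16) = 25/2.
E[U^2 | V = 4] = (25/2) / (5/16) = 40.

40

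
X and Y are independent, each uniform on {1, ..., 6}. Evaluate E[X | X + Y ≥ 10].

P(X + Y ≥ 10) = 1/6.
Summing X·P(x,y) over outcomes with X + Y ≥ 10 gives 8/9.
E[X | X + Y ≥ 10] = (8/9) / (1/6) = 16/3.

16/3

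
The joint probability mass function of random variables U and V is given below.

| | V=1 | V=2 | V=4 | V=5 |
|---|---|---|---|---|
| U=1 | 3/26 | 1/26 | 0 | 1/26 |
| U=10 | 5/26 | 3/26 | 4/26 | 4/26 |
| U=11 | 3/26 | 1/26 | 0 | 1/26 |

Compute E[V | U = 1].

2

P(U = 1) = 5/26.
Σ V·P over the event = 1·(3/26) + 2·(1/26) + 5·(1/26) = 5/13.
E[V | U = 1] = (5/13) / (5/26) = 2.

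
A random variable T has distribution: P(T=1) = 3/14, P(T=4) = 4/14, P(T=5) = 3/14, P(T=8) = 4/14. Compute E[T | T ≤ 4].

P(T ≤ 4) = 1/2.
Σ over the event: 1·3/14 + 4·2/7 = 19/14.
E[T | T ≤ 4] = (19/14) / (1/2) = 19/7.

19/7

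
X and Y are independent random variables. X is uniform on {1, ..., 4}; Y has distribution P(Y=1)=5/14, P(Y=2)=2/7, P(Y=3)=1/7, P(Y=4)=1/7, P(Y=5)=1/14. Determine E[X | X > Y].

P(X > Y) = 25/56.
Summing X·P(x,y) over outcomes with X > Y gives 81/56.
E[X | X > Y] = (81/56) / (25/56) = 81/25.

81/25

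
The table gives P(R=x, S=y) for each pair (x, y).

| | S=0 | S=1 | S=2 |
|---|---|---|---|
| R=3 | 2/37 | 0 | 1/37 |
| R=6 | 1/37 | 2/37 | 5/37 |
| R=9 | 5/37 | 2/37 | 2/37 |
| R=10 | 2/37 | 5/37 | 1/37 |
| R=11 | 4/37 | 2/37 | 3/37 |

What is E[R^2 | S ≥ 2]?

P(S ≥ 2) = 12/37.
Σ R^2·P over the event = 9·(1/37) + 36·(5/37) + 81·(2/37) + 100·(1/37) + 121·(3/37) = 22.
E[R^2 | S ≥ 2] = (22) / (12/37) = 407/6.

407/6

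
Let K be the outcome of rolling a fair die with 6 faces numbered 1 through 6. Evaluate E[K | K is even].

Given K is even, K is equally likely to be any of {2, 4, 6}.
E[K | K is even] = (2 + 4 + 6) / 3 = 4.

4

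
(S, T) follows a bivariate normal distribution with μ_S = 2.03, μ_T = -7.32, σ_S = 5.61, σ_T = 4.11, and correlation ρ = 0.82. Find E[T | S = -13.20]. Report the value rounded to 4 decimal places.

E[T | S=x] = μ_T + ρ(σ_T/σ_S)(x − μ_S) for jointly normal variables.
E[T | S=-13.20] = -7.32 + (0.82)·(4.11/5.61)·(-13.20 − (2.03)) = -7.32 + (0.60075)·(-15.23) = -16.4694.

-16.4694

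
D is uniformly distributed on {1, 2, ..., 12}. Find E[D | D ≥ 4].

8

Given D ≥ 4, D is equally likely to be any of {4, 5, 6, 7, 8, 9, 10, 11, 12}.
E[D | D ≥ 4] = (4 + 5 + 6 + 7 + 8 + 9 + 10 + 11 + 12) / 9 = 8.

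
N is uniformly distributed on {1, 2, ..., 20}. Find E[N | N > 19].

Given N > 19, N is equally likely to be any of {20}.
E[N | N > 19] = (20) / 1 = 20.

20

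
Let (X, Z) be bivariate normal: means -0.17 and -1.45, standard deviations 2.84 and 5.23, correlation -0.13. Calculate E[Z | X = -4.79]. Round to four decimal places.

-0.3440

The regression of Z on X has slope ρ·σ_Z/σ_X and passes through (μ_X, μ_Z).
E[Z | X=-4.79] = -1.45 + (-0.13)·(5.23/2.84)·(-4.79 − (-0.17)) = -1.45 + (-0.2394)·(-4.62) = -0.3440.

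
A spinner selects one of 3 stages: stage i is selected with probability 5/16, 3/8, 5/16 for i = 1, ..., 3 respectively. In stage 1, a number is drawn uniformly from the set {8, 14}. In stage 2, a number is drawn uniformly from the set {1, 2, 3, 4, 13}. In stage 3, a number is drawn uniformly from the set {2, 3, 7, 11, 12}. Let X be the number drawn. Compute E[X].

E[X | stage 1] = (8+14)/2 = 11.
E[X | stage 2] = (1+2+3+4+13)/5 = 23/5.
E[X | stage 3] = (2+3+7+11+12)/5 = 7.
By the law of total expectation,
E[X] = (5/16)·(11) + (3/8)·(23/5) + (5/16)·(7) = 147/20.

147/20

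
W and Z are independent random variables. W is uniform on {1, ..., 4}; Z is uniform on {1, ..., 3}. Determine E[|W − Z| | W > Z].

5/3

P(W > Z) = 1/2.
Summing |W−Z|·P(x,y) over outcomes with W > Z gives 5/6.
E[|W − Z| | W > Z] = (5/6) / (1/2) = 5/3.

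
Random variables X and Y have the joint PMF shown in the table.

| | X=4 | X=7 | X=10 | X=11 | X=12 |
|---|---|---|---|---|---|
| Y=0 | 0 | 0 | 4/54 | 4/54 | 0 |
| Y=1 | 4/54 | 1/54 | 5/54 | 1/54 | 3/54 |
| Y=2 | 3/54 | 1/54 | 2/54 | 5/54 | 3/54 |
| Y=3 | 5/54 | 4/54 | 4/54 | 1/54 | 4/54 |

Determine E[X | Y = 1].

60/7

P(Y = 1) = 7/27.
Σ X·P over the event = 4·(4/54) + 7·(1/54) + 10·(5/54) + 11·(1/54) + 12·(3/54) = 20/9.
E[X | Y = 1] = (20/9) / (7/27) = 60/7.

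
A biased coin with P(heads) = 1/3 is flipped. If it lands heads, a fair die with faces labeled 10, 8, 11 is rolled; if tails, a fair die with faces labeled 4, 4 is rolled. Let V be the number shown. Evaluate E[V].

E[V | heads] = (10+8+11)/3 = 29/3.
E[V | tails] = (4+4)/2 = 4.
By the law of total expectation,
E[V] = (1/3)·(29/3) + (2/3)·(4) = 53/9.

53/9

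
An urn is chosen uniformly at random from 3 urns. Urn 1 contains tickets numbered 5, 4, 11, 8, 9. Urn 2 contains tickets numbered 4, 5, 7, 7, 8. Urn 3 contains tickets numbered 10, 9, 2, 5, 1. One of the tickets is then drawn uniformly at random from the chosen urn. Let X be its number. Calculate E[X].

19/3

E[X | urn 1] = (5+4+11+8+9)/5 = 37/5.
E[X | urn 2] = (4+5+7+7+8)/5 = 31/5.
E[X | urn 3] = (10+9+2+5+1)/5 = 27/5.
By the law of total expectation,
E[X] = (1/3)·(37/5) + (1/3)·(31/5) + (1/3)·(27/5) = 19/3.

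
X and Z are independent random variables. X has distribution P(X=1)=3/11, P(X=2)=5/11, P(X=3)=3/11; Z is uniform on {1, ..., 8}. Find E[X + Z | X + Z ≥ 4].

P(X + Z ≥ 4) = 7/8.
Summing (X+Z)·P(x,y) over outcomes with X + Z ≥ 4 gives 271/44.
E[X + Z | X + Z ≥ 4] = (271/44) / (7/8) = 542/77.

542/77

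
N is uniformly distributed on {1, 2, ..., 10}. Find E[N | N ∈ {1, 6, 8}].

5

P(N ∈ {1, 6, 8}) = 3/10.
Σ over the event: 1·1/10 + 6·1/10 + 8·1/10 = 3/2.
E[N | N ∈ {1, 6, 8}] = (3/2) / (3/10) = 5.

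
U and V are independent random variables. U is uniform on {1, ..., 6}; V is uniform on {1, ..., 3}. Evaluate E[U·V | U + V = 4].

Outcomes with U + V = 4: (1,3), (2,2), (3,1), each with probability 1/18.
E[U·V | U + V = 4] = (3 + 4 + 3) / 3 = 10/3.

10/3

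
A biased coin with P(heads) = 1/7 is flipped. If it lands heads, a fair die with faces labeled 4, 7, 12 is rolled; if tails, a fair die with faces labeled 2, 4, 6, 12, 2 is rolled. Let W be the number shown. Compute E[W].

583/105

E[W | heads] = (4+7+12)/3 = 23/3.
E[W | tails] = (2+4+6+12+2)/5 = 26/5.
E[W] = (1/7)·(23/3) + (6/7)·(26/5) = 583/105.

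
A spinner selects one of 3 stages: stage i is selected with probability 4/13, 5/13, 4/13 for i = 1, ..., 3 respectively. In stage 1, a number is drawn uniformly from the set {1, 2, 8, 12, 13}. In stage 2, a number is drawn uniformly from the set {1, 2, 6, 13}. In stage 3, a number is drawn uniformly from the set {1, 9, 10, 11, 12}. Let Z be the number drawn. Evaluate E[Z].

E[Z | stage 1] = (1+2+8+12+13)/5 = 36/5.
E[Z | stage 2] = (1+2+6+13)/4 = 11/2.
E[Z | stage 3] = (1+9+10+11+12)/5 = 43/5.
E[Z] = (4/13)·(36/5) + (5/13)·(11/2) + (4/13)·(43/5) = 907/130.

907/130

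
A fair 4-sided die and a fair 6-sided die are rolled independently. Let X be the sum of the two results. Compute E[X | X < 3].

2

P(X < 3) = 1/24.
Σ over the event: 2·1/24 = 1/12.
E[X | X < 3] = (1/12) / (1/24) = 2.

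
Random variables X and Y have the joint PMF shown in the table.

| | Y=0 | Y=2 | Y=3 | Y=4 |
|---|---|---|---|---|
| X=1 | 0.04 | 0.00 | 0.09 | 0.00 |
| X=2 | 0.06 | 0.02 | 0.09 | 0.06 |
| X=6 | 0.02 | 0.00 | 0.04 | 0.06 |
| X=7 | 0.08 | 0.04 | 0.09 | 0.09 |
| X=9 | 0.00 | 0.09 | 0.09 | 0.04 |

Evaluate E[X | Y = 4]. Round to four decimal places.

5.8800

P(Y = 4) = 0.25.
Summing X·P(X=x,Y=y) over the conditioning event gives 1.47.
E[X | Y = 4] = (1.47) / (0.25) = 5.8800.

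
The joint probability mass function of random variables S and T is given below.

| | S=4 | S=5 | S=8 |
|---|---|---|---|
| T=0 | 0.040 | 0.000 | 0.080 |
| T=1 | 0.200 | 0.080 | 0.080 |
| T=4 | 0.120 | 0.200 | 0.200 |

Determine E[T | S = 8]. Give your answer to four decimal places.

P(S = 8) = 0.360.
Σ T·P over the event = 0·(0.080) + 1·(0.080) + 4·(0.200) = 0.880.
E[T | S = 8] = (0.880) / (0.360) = 2.4444.

2.4444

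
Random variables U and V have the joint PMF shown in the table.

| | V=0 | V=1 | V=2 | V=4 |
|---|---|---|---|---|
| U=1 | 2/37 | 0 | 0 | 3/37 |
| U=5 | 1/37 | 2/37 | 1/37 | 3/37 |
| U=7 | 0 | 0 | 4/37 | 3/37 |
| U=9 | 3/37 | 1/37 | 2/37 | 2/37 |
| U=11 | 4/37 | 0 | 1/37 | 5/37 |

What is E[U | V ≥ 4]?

7

P(V ≥ 4) = 16/37.
Σ U·P over the event = 1·(3/37) + 5·(3/37) + 7·(3/37) + 9·(2/37) + 11·(5/37) = 112/37.
E[U | V ≥ 4] = (112/37) / (16/37) = 7.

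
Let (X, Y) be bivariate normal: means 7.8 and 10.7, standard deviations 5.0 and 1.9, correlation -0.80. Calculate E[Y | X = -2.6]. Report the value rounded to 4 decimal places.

The regression of Y on X has slope ρ·σ_Y/σ_X and passes through (μ_X, μ_Y).
E[Y | X=-2.6] = 10.7 + (-0.80)·(1.9/5.0)·(-2.6 − (7.8)) = 10.7 + (-0.304)·(-10.4) = 13.8616.

13.8616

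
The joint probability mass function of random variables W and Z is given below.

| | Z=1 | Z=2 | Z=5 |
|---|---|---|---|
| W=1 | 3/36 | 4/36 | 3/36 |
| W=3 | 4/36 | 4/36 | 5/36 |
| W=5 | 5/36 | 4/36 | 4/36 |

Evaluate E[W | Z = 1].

P(Z = 1) = 1/3.
Σ W·P over the event = 1·(3/36) + 3·(4/36) + 5·(5/36) = 10/9.
E[W | Z = 1] = (10/9) / (1/3) = 10/3.

10/3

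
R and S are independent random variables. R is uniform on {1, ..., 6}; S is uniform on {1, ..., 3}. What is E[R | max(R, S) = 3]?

12/5

Outcomes with max(R, S) = 3: (1,3), (2,3), (3,1), (3,2), (3,3), each with probability 1/18.
E[R | max(R, S) = 3] = (1 + 2 + 3 + 3 + 3) / 5 = 12/5.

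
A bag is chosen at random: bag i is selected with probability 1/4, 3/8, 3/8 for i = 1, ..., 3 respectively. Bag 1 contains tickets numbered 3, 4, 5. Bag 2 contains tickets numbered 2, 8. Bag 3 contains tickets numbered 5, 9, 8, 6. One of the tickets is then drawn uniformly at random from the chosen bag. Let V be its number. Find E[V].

11/2

E[V | bag 1] = (3+4+5)/3 = 4.
E[V | bag 2] = (2+8)/2 = 5.
E[V | bag 3] = (5+9+8+6)/4 = 7.
By the law of total expectation,
E[V] = (1/4)·(4) + (3/8)·(5) + (3/8)·(7) = 11/2.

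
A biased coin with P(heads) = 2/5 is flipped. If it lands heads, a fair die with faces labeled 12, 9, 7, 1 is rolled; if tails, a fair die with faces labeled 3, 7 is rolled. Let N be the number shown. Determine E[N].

E[N | heads] = (12+9+7+1)/4 = 29/4.
E[N | tails] = (3+7)/2 = 5.
E[N] = (2/5)·(29/4) + (3/5)·(5) = 59/10.

59/10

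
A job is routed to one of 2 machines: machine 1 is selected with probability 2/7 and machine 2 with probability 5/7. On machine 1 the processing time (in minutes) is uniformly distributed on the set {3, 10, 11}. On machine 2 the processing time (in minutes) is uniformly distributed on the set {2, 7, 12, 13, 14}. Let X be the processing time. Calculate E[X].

64/7

E[X | machine 1] = (3+10+11)/3 = 8.
E[X | machine 2] = (2+7+12+13+14)/5 = 48/5.
By the law of total expectation,
E[X] = (2/7)·(8) + (5/7)·(48/5) = 64/7.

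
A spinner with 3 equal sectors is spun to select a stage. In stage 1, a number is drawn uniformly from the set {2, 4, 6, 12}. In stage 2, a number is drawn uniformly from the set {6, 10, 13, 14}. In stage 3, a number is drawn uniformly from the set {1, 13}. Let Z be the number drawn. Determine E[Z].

95/12

E[Z | stage 1] = (2+4+6+12)/4 = 6.
E[Z | stage 2] = (6+10+13+14)/4 = 43/4.
E[Z | stage 3] = (1+13)/2 = 7.
By the law of total expectation,
E[Z] = (1/3)·(6) + (1/3)·(43/4) + (1/3)·(7) = 95/12.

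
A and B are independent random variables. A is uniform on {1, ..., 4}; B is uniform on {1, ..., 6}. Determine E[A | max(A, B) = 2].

Outcomes with max(A, B) = 2: (1,2), (2,1), (2,2), each with probability 1/24.
E[A | max(A, B) = 2] = (1 + 2 + 2) / 3 = 5/3.

5/3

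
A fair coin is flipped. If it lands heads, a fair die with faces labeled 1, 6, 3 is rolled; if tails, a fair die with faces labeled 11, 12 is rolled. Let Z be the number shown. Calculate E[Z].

E[Z | heads] = (1+6+3)/3 = 10/3.
E[Z | tails] = (11+12)/2 = 23/2.
E[Z] = (1/2)·(10/3) + (1/2)·(23/2) = 89/12.

89/12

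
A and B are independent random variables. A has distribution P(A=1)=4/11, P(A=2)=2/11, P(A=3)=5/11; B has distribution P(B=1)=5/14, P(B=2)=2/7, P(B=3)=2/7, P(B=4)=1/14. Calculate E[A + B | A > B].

46/11

P(A > B) = 5/14.
Summing (A+B)·P(x,y) over outcomes with A > B gives 115/77.
E[A + B | A > B] = (115/77) / (5/14) = 46/11.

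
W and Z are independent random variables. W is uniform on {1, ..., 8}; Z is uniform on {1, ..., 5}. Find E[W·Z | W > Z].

P(W > Z) = 5/8.
Summing WZ·P(x,y) over outcomes with W > Z gives 10.
E[W·Z | W > Z] = (10) / (5/8) = 16.

16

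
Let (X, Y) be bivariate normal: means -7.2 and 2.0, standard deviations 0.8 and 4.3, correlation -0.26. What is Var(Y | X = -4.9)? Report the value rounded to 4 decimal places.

17.2401

For a bivariate normal, Var(Y | X=x) = σ_Y²(1 − ρ²).
Var(Y | X=-4.9) = (4.3)²·(1 − (-0.26)²) = 18.49·0.9324 = 17.2401.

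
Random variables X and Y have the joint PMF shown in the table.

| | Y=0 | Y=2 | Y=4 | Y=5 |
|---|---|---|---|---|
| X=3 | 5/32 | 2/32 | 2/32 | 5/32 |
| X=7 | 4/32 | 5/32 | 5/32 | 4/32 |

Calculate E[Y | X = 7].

P(X = 7) = 9/16.
Σ Y·P over the event = 0·(4/32) + 2·(5/32) + 4·(5/32) + 5·(4/32) = 25/16.
E[Y | X = 7] = (25/16) / (9/16) = 25/9.

25/9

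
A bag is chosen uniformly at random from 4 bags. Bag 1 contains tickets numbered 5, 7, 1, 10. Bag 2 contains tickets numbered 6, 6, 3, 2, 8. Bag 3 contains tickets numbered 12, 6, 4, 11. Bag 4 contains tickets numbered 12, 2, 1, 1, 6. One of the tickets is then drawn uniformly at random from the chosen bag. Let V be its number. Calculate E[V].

E[V | bag 1] = (5+7+1+10)/4 = 23/4.
E[V | bag 2] = (6+6+3+2+8)/5 = 5.
E[V | bag 3] = (12+6+4+11)/4 = 33/4.
E[V | bag 4] = (12+2+1+1+6)/5 = 22/5.
By the law of total expectation,
E[V] = (1/4)·(23/4) + (1/4)·(5) + (1/4)·(33/4) + (1/4)·(22/5) = 117/20.

117/20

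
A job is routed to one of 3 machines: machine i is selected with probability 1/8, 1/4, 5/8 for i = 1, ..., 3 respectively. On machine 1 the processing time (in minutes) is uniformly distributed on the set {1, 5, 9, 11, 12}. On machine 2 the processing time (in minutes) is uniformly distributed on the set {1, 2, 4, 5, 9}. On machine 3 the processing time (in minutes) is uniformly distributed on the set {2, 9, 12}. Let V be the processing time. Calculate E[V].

E[V | machine 1] = (1+5+9+11+12)/5 = 38/5.
E[V | machine 2] = (1+2+4+5+9)/5 = 21/5.
E[V | machine 3] = (2+9+12)/3 = 23/3.
E[V] = (1/8)·(38/5) + (1/4)·(21/5) + (5/8)·(23/3) = 163/24.

163/24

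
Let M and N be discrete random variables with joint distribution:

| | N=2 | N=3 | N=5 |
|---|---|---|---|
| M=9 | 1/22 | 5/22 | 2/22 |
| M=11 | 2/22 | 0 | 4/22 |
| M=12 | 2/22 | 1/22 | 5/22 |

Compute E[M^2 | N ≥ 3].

1915/17

P(N ≥ 3) = 17/22.
Σ M^2·P over the event = 81·(5/22) + 81·(2/22) + 121·(4/22) + 144·(1/22) + 144·(5/22) = 1915/22.
E[M^2 | N ≥ 3] = (1915/22) / (17/22) = 1915/17.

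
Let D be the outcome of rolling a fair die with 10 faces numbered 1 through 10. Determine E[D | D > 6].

Given D > 6, D is equally likely to be any of {7, 8, 9, 10}.
E[D | D > 6] = (7 + 8 + 9 + 10) / 4 = 17/2.

17/2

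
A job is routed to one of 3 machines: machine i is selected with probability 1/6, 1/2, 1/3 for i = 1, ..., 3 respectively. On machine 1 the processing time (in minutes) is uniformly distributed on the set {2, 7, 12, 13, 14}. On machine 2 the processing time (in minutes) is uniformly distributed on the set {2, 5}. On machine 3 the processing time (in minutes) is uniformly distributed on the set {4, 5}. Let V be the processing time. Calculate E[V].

E[V | machine 1] = (2+7+12+13+14)/5 = 48/5.
E[V | machine 2] = (2+5)/2 = 7/2.
E[V | machine 3] = (4+5)/2 = 9/2.
By the law of total expectation,
E[V] = (1/6)·(48/5) + (1/2)·(7/2) + (1/3)·(9/2) = 97/20.

97/20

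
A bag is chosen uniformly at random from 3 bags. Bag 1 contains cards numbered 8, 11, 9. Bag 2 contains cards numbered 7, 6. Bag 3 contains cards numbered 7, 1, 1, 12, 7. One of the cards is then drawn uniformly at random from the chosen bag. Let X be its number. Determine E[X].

E[X | bag 1] = (8+11+9)/3 = 28/3.
E[X | bag 2] = (7+6)/2 = 13/2.
E[X | bag 3] = (7+1+1+12+7)/5 = 28/5.
E[X] = (1/3)·(28/3) + (1/3)·(13/2) + (1/3)·(28/5) = 643/90.

643/90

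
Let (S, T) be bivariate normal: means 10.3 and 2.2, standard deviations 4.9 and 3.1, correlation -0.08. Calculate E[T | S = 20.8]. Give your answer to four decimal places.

For a bivariate normal, E[T | S=x] = μ_T + ρ·(σ_T/σ_S)·(x − μ_S).
E[T | S=20.8] = 2.2 + (-0.08)·(3.1/4.9)·(20.8 − (10.3)) = 2.2 + (-0.050612)·(10.5) = 1.6686.

1.6686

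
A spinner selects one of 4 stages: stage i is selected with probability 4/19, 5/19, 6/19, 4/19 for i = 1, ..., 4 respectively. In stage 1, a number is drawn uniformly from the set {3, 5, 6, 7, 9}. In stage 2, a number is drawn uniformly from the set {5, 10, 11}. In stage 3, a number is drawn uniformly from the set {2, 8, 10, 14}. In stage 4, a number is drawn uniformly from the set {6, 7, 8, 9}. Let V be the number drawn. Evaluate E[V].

445/57

E[V | stage 1] = (3+5+6+7+9)/5 = 6.
E[V | stage 2] = (5+10+11)/3 = 26/3.
E[V | stage 3] = (2+8+10+14)/4 = 17/2.
E[V | stage 4] = (6+7+8+9)/4 = 15/2.
E[V] = (4/19)·(6) + (5/19)·(26/3) + (6/19)·(17/2) + (4/19)·(15/2) = 445/57.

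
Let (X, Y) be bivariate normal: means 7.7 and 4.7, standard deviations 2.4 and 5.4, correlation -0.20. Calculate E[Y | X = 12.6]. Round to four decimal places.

For a bivariate normal, E[Y | X=x] = μ_Y + ρ·(σ_Y/σ_X)·(x − μ_X).
E[Y | X=12.6] = 4.7 + (-0.20)·(5.4/2.4)·(12.6 − (7.7)) = 4.7 + (-0.45)·(4.9) = 2.4950.

2.4950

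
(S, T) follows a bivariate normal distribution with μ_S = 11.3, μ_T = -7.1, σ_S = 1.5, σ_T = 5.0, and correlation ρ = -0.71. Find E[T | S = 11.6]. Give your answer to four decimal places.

-7.8100

The regression of T on S has slope ρ·σ_T/σ_S and passes through (μ_S, μ_T).
E[T | S=11.6] = -7.1 + (-0.71)·(5.0/1.5)·(11.6 − (11.3)) = -7.1 + (-2.3667)·(0.3) = -7.8100.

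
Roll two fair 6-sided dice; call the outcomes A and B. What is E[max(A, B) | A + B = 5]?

Outcomes with A + B = 5: (1,4), (2,3), (3,2), (4,1), each with probability 1/36.
E[max(A, B) | A + B = 5] = (4 + 3 + 3 + 4) / 4 = 7/2.

7/2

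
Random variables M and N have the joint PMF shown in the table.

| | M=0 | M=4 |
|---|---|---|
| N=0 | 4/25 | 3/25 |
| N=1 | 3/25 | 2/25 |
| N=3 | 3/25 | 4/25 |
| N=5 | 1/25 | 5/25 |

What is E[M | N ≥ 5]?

P(N ≥ 5) = 6/25.
Σ M·P over the event = 0·(1/25) + 4·(5/25) = 4/5.
E[M | N ≥ 5] = (4/5) / (6/25) = 10/3.

10/3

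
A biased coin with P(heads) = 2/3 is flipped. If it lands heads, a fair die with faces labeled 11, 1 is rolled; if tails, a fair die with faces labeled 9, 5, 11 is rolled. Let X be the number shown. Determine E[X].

61/9

E[X | heads] = (11+1)/2 = 6.
E[X | tails] = (9+5+11)/3 = 25/3.
By the law of total expectation,
E[X] = (2/3)·(6) + (1/3)·(25/3) = 61/9.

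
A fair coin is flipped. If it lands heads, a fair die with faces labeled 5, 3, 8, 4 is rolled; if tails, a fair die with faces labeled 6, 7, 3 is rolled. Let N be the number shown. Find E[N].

E[N | heads] = (5+3+8+4)/4 = 5.
E[N | tails] = (6+7+3)/3 = 16/3.
By the law of total expectation,
E[N] = (1/2)·(5) + (1/2)·(16/3) = 31/6.

31/6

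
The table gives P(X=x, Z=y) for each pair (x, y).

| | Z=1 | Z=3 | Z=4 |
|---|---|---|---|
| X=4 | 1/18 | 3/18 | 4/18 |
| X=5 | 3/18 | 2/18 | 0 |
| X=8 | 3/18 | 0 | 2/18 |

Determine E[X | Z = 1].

43/7

P(Z = 1) = 7/18.
Summing X·P(X=x,Z=y) over the conditioning event gives 43/18.
E[X | Z = 1] = (43/18) / (7/18) = 43/7.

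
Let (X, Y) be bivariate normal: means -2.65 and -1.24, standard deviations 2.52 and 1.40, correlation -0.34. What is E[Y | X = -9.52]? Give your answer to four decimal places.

0.0577

The regression of Y on X has slope ρ·σ_Y/σ_X and passes through (μ_X, μ_Y).
E[Y | X=-9.52] = -1.24 + (-0.34)·(1.40/2.52)·(-9.52 − (-2.65)) = -1.24 + (-0.18889)·(-6.87) = 0.0577.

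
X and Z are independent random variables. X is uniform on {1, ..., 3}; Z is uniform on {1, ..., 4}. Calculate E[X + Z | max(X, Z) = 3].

24/5

Outcomes with max(X, Z) = 3: (1,3), (2,3), (3,1), (3,2), (3,3), each with probability 1/12.
E[X + Z | max(X, Z) = 3] = (4 + 5 + 4 + 5 + 6) / 5 = 24/5.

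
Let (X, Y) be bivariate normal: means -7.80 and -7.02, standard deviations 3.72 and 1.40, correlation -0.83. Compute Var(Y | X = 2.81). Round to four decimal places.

Var(Y | X=x) = (1 − ρ²)·σ_Y².
Var(Y | X=2.81) = (1.40)²·(1 − (-0.83)²) = 1.96·0.3111 = 0.6098.

0.6098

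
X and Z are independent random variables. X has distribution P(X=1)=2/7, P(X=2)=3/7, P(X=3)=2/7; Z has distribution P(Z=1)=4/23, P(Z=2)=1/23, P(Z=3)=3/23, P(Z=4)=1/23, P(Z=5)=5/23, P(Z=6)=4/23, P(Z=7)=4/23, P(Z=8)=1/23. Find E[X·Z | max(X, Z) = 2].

P(max(X, Z) = 2) = 17/161.
Summing XZ·P(x,y) over outcomes with max(X, Z) = 2 gives 40/161.
E[X·Z | max(X, Z) = 2] = (40/161) / (17/161) = 40/17.

40/17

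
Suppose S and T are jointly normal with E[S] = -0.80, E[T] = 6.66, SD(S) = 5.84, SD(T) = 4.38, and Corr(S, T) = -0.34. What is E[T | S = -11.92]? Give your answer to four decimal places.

9.4956

E[T | S=x] = μ_T + ρ(σ_T/σ_S)(x − μ_S) for jointly normal variables.
E[T | S=-11.92] = 6.66 + (-0.34)·(4.38/5.84)·(-11.92 − (-0.80)) = 6.66 + (-0.255)·(-11.12) = 9.4956.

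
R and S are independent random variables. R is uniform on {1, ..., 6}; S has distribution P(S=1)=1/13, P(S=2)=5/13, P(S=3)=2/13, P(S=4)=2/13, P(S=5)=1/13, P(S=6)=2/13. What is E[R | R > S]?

14/3

P(R > S) = 6/13.
Summing R·P(x,y) over outcomes with R > S gives 28/13.
E[R | R > S] = (28/13) / (6/13) = 14/3.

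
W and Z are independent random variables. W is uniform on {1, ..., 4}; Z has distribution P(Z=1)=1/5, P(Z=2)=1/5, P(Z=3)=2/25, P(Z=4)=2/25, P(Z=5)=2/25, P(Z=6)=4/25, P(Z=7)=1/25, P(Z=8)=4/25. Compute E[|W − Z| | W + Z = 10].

4

P(W + Z = 10) = 9/100.
Summing |W−Z|·P(x,y) over outcomes with W + Z = 10 gives 9/25.
E[|W − Z| | W + Z = 10] = (9/25) / (9/100) = 4.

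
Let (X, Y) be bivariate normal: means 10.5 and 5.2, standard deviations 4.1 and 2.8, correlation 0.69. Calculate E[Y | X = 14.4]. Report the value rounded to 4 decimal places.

7.0378

E[Y | X=x] = μ_Y + ρ(σ_Y/σ_X)(x − μ_X) for jointly normal variables.
E[Y | X=14.4] = 5.2 + (0.69)·(2.8/4.1)·(14.4 − (10.5)) = 5.2 + (0.47122)·(3.9) = 7.0378.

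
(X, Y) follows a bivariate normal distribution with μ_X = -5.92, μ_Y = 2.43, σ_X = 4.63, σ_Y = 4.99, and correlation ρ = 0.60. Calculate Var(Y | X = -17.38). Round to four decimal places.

15.9361

Var(Y | X=x) = (1 − ρ²)·σ_Y².
Var(Y | X=-17.38) = (4.99)²·(1 − (0.60)²) = 24.9001·0.64 = 15.9361.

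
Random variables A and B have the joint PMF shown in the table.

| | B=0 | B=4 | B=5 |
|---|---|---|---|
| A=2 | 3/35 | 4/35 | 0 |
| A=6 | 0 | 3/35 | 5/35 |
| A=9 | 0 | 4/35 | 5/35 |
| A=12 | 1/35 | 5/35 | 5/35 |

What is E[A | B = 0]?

P(B = 0) = 4/35.
Σ A·P over the event = 2·(3/35) + 12·(1/35) = 18/35.
E[A | B = 0] = (18/35) / (4/35) = 9/2.

9/2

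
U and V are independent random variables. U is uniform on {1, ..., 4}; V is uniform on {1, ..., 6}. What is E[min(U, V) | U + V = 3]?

1

P(U + V = 3) = 1/12.
Summing min(U,V)·P(x,y) over outcomes with U + V = 3 gives 1/12.
E[min(U, V) | U + V = 3] = (1/12) / (1/12) = 1.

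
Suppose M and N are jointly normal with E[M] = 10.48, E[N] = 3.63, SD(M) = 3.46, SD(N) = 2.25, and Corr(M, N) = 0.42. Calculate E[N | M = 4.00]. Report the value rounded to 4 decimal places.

E[N | M=x] = μ_N + ρ(σ_N/σ_M)(x − μ_M) for jointly normal variables.
E[N | M=4.00] = 3.63 + (0.42)·(2.25/3.46)·(4.00 − (10.48)) = 3.63 + (0.27312)·(-6.48) = 1.8602.

1.8602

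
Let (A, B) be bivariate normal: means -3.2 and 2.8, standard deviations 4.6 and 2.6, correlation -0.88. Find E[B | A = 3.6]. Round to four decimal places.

E[B | A=x] = μ_B + ρ(σ_B/σ_A)(x − μ_A) for jointly normal variables.
E[B | A=3.6] = 2.8 + (-0.88)·(2.6/4.6)·(3.6 − (-3.2)) = 2.8 + (-0.49739)·(6.8) = -0.5823.

-0.5823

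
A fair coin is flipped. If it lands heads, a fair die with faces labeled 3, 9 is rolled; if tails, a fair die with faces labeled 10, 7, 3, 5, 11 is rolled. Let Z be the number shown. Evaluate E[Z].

E[Z | heads] = (3+9)/2 = 6.
E[Z | tails] = (10+7+3+5+11)/5 = 36/5.
By the law of total expectation,
E[Z] = (1/2)·(6) + (1/2)·(36/5) = 33/5.

33/5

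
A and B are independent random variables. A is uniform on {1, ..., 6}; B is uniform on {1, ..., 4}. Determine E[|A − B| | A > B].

P(A > B) = 7/12.
Summing |A−B|·P(x,y) over outcomes with A > B gives 17/12.
E[|A − B| | A > B] = (17/12) / (7/12) = 17/7.

17/7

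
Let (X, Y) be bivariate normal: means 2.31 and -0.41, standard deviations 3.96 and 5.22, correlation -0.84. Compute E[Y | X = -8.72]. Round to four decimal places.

E[Y | X=x] = μ_Y + ρ(σ_Y/σ_X)(x − μ_X) for jointly normal variables.
E[Y | X=-8.72] = -0.41 + (-0.84)·(5.22/3.96)·(-8.72 − (2.31)) = -0.41 + (-1.10727)·(-11.03) = 11.8032.

11.8032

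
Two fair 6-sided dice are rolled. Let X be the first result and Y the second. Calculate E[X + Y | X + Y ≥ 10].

P(X + Y ≥ 10) = 1/6.
Summing (X+Y)·P(x,y) over outcomes with X + Y ≥ 10 gives 16/9.
E[X + Y | X + Y ≥ 10] = (16/9) / (1/6) = 32/3.

32/3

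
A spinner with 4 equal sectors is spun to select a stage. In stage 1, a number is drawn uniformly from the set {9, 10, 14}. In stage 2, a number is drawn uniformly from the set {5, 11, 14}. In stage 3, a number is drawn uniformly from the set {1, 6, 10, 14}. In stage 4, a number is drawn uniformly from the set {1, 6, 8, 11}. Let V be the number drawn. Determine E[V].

141/16

E[V | stage 1] = (9+10+14)/3 = 11.
E[V | stage 2] = (5+11+14)/3 = 10.
E[V | stage 3] = (1+6+10+14)/4 = 31/4.
E[V | stage 4] = (1+6+8+11)/4 = 13/2.
E[V] = (1/4)·(11) + (1/4)·(10) + (1/4)·(31/4) + (1/4)·(13/2) = 141/16.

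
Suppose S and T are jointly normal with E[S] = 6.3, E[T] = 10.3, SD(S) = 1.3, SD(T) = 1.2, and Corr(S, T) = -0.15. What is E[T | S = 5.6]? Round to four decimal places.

10.3969

For a bivariate normal, E[T | S=x] = μ_T + ρ·(σ_T/σ_S)·(x − μ_S).
E[T | S=5.6] = 10.3 + (-0.15)·(1.2/1.3)·(5.6 − (6.3)) = 10.3 + (-0.13846)·(-0.7) = 10.3969.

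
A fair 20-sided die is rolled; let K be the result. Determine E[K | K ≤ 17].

9

P(K ≤ 17) = 17/20.
E[K | K ≤ 17] = (153/20) / (17/20) = 9.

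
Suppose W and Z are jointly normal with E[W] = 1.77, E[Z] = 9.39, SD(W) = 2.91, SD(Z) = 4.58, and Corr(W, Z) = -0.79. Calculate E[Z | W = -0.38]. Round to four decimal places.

E[Z | W=x] = μ_Z + ρ(σ_Z/σ_W)(x − μ_W) for jointly normal variables.
E[Z | W=-0.38] = 9.39 + (-0.79)·(4.58/2.91)·(-0.38 − (1.77)) = 9.39 + (-1.24337)·(-2.15) = 12.0632.

12.0632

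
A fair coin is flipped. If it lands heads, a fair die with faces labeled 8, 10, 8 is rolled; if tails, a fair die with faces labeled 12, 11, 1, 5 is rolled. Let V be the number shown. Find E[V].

191/24

E[V | heads] = (8+10+8)/3 = 26/3.
E[V | tails] = (12+11+1+5)/4 = 29/4.
E[V] = (1/2)·(26/3) + (1/2)·(29/4) = 191/24.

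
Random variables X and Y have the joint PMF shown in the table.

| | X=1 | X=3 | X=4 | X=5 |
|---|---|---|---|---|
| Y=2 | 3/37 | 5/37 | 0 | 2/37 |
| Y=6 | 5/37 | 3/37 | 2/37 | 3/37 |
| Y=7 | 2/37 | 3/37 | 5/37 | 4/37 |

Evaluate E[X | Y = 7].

51/14

P(Y = 7) = 14/37.
Σ X·P over the event = 1·(2/37) + 3·(3/37) + 4·(5/37) + 5·(4/37) = 51/37.
E[X | Y = 7] = (51/37) / (14/37) = 51/14.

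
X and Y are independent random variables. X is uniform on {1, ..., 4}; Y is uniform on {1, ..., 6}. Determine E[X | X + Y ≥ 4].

P(X + Y ≥ 4) = 7/8.
Summing X·P(x,y) over outcomes with X + Y ≥ 4 gives 7/3.
E[X | X + Y ≥ 4] = (7/3) / (7/8) = 8/3.

8/3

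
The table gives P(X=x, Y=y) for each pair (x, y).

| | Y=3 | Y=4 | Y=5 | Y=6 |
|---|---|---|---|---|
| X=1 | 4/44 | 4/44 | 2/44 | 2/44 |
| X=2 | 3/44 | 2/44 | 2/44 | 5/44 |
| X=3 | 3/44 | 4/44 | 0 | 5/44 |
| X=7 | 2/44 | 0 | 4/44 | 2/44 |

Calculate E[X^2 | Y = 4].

24/5

P(Y = 4) = 5/22.
Σ X^2·P over the event = 1·(4/44) + 4·(2/44) + 9·(4/44) = 12/11.
E[X^2 | Y = 4] = (12/11) / (5/22) = 24/5.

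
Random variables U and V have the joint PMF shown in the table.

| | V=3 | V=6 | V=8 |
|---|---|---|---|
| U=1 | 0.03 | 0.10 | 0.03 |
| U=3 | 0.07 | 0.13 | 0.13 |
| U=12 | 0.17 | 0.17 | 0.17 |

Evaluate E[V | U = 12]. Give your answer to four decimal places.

5.6667

P(U = 12) = 0.51.
Σ V·P over the event = 3·(0.17) + 6·(0.17) + 8·(0.17) = 2.89.
E[V | U = 12] = (2.89) / (0.51) = 5.6667.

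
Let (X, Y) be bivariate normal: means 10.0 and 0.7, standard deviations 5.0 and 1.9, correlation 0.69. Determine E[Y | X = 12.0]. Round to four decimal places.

For a bivariate normal, E[Y | X=x] = μ_Y + ρ·(σ_Y/σ_X)·(x − μ_X).
E[Y | X=12.0] = 0.7 + (0.69)·(1.9/5.0)·(12.0 − (10.0)) = 0.7 + (0.2622)·(2) = 1.2244.

1.2244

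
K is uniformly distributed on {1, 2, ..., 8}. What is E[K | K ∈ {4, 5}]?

9/2

P(K ∈ {4, 5}) = 1/4.
Σ over the event: 4·1/8 + 5·1/8 = 9/8.
E[K | K ∈ {4, 5}] = (9/8) / (1/4) = 9/2.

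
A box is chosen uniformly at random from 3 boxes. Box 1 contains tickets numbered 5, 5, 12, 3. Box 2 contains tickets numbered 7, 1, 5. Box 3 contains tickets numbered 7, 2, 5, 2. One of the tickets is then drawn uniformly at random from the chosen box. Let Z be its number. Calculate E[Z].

E[Z | box 1] = (5+5+12+3)/4 = 25/4.
E[Z | box 2] = (7+1+5)/3 = 13/3.
E[Z | box 3] = (7+2+5+2)/4 = 4.
By the law of total expectation,
E[Z] = (1/3)·(25/4) + (1/3)·(13/3) + (1/3)·(4) = 175/36.

175/36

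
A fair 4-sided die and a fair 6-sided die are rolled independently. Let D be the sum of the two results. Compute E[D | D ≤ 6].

P(D ≤ 6) = 7/12.
Σ over the event: 2·1/24 + 3·1/12 + 4·1/8 + 5·1/6 + 6·1/6 = 8/3.
E[D | D ≤ 6] = (8/3) / (7/12) = 32/7.

32/7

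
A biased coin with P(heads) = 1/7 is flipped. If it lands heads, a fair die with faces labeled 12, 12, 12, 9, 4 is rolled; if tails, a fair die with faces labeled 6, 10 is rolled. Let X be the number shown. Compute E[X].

289/35

E[X | heads] = (12+12+12+9+4)/5 = 49/5.
E[X | tails] = (6+10)/2 = 8.
By the law of total expectation,
E[X] = (1/7)·(49/5) + (6/7)·(8) = 289/35.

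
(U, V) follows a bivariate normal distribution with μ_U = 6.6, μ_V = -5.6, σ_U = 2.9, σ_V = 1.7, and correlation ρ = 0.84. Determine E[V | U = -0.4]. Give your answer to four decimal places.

-9.0469

E[V | U=x] = μ_V + ρ(σ_V/σ_U)(x − μ_U) for jointly normal variables.
E[V | U=-0.4] = -5.6 + (0.84)·(1.7/2.9)·(-0.4 − (6.6)) = -5.6 + (0.49241)·(-7) = -9.0469.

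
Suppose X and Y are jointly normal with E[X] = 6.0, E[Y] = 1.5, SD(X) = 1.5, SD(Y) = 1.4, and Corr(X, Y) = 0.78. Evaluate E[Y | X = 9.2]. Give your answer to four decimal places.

For a bivariate normal, E[Y | X=x] = μ_Y + ρ·(σ_Y/σ_X)·(x − μ_X).
E[Y | X=9.2] = 1.5 + (0.78)·(1.4/1.5)·(9.2 − (6.0)) = 1.5 + (0.728)·(3.2) = 3.8296.

3.8296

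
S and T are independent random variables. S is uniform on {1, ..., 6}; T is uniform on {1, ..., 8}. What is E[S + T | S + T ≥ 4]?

P(S + T ≥ 4) = 15/16.
Summing (S+T)·P(x,y) over outcomes with S + T ≥ 4 gives 47/6.
E[S + T | S + T ≥ 4] = (47/6) / (15/16) = 376/45.

376/45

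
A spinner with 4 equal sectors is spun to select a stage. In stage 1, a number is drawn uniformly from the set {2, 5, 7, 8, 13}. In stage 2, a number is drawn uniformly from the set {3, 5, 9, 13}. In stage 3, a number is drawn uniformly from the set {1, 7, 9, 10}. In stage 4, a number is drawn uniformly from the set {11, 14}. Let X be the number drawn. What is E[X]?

E[X | stage 1] = (2+5+7+8+13)/5 = 7.
E[X | stage 2] = (3+5+9+13)/4 = 15/2.
E[X | stage 3] = (1+7+9+10)/4 = 27/4.
E[X | stage 4] = (11+14)/2 = 25/2.
E[X] = (1/4)·(7) + (1/4)·(15/2) + (1/4)·(27/4) + (1/4)·(25/2) = 135/16.

135/16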